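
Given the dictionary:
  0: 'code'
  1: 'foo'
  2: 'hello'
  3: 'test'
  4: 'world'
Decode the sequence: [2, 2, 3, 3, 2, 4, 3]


Look up each index in the dictionary:
  2 -> 'hello'
  2 -> 'hello'
  3 -> 'test'
  3 -> 'test'
  2 -> 'hello'
  4 -> 'world'
  3 -> 'test'

Decoded: "hello hello test test hello world test"


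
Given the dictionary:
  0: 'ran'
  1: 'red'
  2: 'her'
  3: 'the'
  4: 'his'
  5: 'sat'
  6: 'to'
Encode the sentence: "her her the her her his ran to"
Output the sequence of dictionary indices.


Look up each word in the dictionary:
  'her' -> 2
  'her' -> 2
  'the' -> 3
  'her' -> 2
  'her' -> 2
  'his' -> 4
  'ran' -> 0
  'to' -> 6

Encoded: [2, 2, 3, 2, 2, 4, 0, 6]


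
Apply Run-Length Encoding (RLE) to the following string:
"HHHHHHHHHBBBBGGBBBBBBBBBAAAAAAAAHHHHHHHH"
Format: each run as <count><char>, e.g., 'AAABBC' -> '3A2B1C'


Scanning runs left to right:
  i=0: run of 'H' x 9 -> '9H'
  i=9: run of 'B' x 4 -> '4B'
  i=13: run of 'G' x 2 -> '2G'
  i=15: run of 'B' x 9 -> '9B'
  i=24: run of 'A' x 8 -> '8A'
  i=32: run of 'H' x 8 -> '8H'

RLE = 9H4B2G9B8A8H


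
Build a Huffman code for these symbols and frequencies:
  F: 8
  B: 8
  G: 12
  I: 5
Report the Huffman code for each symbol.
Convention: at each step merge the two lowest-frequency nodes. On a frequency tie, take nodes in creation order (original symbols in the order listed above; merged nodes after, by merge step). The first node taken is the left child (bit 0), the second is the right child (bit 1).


Huffman tree construction:
Step 1: Merge I(5) + F(8) = 13
Step 2: Merge B(8) + G(12) = 20
Step 3: Merge (I+F)(13) + (B+G)(20) = 33
Read each symbol's code off the tree from the root (left child = 0, right child = 1).

Codes:
  F: 01 (length 2)
  B: 10 (length 2)
  G: 11 (length 2)
  I: 00 (length 2)
Average code length: 66/33 = 2.0000 bits/symbol


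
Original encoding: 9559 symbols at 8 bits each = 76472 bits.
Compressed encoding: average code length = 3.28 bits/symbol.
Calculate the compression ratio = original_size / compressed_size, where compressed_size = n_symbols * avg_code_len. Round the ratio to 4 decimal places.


original_size = n_symbols * orig_bits = 9559 * 8 = 76472 bits
compressed_size = n_symbols * avg_code_len = 9559 * 3.28 = 31353.52 bits
ratio = original_size / compressed_size = 76472 / 31353.52 = 2.439

Compression ratio = 2.439


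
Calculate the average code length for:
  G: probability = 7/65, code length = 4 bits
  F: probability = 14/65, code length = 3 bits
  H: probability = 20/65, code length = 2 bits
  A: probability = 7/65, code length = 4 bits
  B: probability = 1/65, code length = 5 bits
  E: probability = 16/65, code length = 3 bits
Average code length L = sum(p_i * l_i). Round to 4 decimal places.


Weighted contributions p_i * l_i:
  G: (7/65) * 4 = 28/65
  F: (14/65) * 3 = 42/65
  H: (20/65) * 2 = 40/65
  A: (7/65) * 4 = 28/65
  B: (1/65) * 5 = 5/65
  E: (16/65) * 3 = 48/65
Sum = (28 + 42 + 40 + 28 + 5 + 48)/65 = 191/65

L = 191/65 = 2.9385 bits/symbol


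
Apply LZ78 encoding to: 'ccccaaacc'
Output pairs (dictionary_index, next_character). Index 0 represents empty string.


LZ78 encoding steps:
Dictionary: {0: ''}
Step 1: w='' (idx 0), next='c' -> output (0, 'c'), add 'c' as idx 1
Step 2: w='c' (idx 1), next='c' -> output (1, 'c'), add 'cc' as idx 2
Step 3: w='c' (idx 1), next='a' -> output (1, 'a'), add 'ca' as idx 3
Step 4: w='' (idx 0), next='a' -> output (0, 'a'), add 'a' as idx 4
Step 5: w='a' (idx 4), next='c' -> output (4, 'c'), add 'ac' as idx 5
Step 6: w='c' (idx 1), end of input -> output (1, '')


Encoded: [(0, 'c'), (1, 'c'), (1, 'a'), (0, 'a'), (4, 'c'), (1, '')]


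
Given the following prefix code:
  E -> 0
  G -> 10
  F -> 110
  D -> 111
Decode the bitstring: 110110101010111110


Decoding step by step:
Bits 110 -> F
Bits 110 -> F
Bits 10 -> G
Bits 10 -> G
Bits 10 -> G
Bits 111 -> D
Bits 110 -> F


Decoded message: FFGGGDF


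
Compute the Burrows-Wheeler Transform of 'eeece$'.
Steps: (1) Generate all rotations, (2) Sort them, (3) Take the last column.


Rotations (sorted):
  0: $eeece -> last char: e
  1: ce$eee -> last char: e
  2: e$eeec -> last char: c
  3: ece$ee -> last char: e
  4: eece$e -> last char: e
  5: eeece$ -> last char: $


BWT = eecee$


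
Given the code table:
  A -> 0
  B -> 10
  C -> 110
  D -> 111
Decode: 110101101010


Decoding:
110 -> C
10 -> B
110 -> C
10 -> B
10 -> B


Result: CBCBB


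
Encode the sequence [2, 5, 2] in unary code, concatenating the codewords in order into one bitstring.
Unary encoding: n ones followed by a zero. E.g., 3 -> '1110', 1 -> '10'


Encode each number as n ones followed by a terminating 0:
  2 -> 110 (3 bits)
  5 -> 111110 (6 bits)
  2 -> 110 (3 bits)
Total length = 3 + 6 + 3 = 12 bits.

Unary([2, 5, 2]) = 110111110110 (12 bits)


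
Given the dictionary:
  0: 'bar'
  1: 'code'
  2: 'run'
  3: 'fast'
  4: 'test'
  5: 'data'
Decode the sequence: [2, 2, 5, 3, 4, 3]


Look up each index in the dictionary:
  2 -> 'run'
  2 -> 'run'
  5 -> 'data'
  3 -> 'fast'
  4 -> 'test'
  3 -> 'fast'

Decoded: "run run data fast test fast"


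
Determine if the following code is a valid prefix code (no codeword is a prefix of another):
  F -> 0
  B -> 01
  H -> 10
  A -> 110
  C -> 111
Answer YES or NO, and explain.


Checking each pair (does one codeword prefix another?):
  F='0' vs B='01': prefix -- VIOLATION

NO -- this is NOT a valid prefix code. F (0) is a prefix of B (01).


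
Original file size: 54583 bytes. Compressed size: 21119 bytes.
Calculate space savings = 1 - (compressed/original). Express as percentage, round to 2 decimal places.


ratio = compressed/original = 21119/54583 = 0.386915
savings = 1 - ratio = 1 - 0.386915 = 0.613085
as a percentage: 0.613085 * 100 = 61.31%

Space savings = 1 - 21119/54583 = 61.31%


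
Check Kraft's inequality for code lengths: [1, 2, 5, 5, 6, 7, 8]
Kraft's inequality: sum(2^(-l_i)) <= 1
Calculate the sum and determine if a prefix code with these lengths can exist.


Sum = 2^(-1) + 2^(-2) + 2^(-5) + 2^(-5) + 2^(-6) + 2^(-7) + 2^(-8)
    = 0.5 + 0.25 + 0.03125 + 0.03125 + 0.015625 + 0.0078125 + 0.00390625
    = 215/256 = 0.83984375
Since 0.83984375 <= 1, Kraft's inequality IS satisfied.
A prefix code with these lengths CAN exist.

Kraft sum = 0.83984375. Satisfied.


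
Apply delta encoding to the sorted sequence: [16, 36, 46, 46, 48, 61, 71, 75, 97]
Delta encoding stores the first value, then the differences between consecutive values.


First value: 16
Deltas:
  36 - 16 = 20
  46 - 36 = 10
  46 - 46 = 0
  48 - 46 = 2
  61 - 48 = 13
  71 - 61 = 10
  75 - 71 = 4
  97 - 75 = 22


Delta encoded: [16, 20, 10, 0, 2, 13, 10, 4, 22]


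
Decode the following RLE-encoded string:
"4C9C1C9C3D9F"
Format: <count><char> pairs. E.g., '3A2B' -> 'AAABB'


Expanding each <count><char> pair:
  4C -> 'CCCC'
  9C -> 'CCCCCCCCC'
  1C -> 'C'
  9C -> 'CCCCCCCCC'
  3D -> 'DDD'
  9F -> 'FFFFFFFFF'

Decoded = CCCCCCCCCCCCCCCCCCCCCCCDDDFFFFFFFFF


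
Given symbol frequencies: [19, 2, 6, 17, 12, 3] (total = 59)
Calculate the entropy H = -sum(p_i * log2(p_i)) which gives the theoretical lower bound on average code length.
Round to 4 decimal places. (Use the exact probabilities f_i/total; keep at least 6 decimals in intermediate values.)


Per-symbol terms -p_i * log2(p_i) with p_i = f_i/59:
  p = 19/59 = 0.322034: log2(p) = -1.634716, -p*log2(p) = 0.526434
  p = 2/59 = 0.033898: log2(p) = -4.882643, -p*log2(p) = 0.165513
  p = 6/59 = 0.101695: log2(p) = -3.297681, -p*log2(p) = 0.335357
  p = 17/59 = 0.288136: log2(p) = -1.795180, -p*log2(p) = 0.517255
  p = 12/59 = 0.203390: log2(p) = -2.297681, -p*log2(p) = 0.467325
  p = 3/59 = 0.050847: log2(p) = -4.297681, -p*log2(p) = 0.218526
H = 0.526434 + 0.165513 + 0.335357 + 0.517255 + 0.467325 + 0.218526 = 2.230410

H = 2.2304 bits/symbol


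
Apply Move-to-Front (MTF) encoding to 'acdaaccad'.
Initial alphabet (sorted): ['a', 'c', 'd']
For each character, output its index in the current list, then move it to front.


MTF encoding:
'a': index 0 in ['a', 'c', 'd'] -> ['a', 'c', 'd']
'c': index 1 in ['a', 'c', 'd'] -> ['c', 'a', 'd']
'd': index 2 in ['c', 'a', 'd'] -> ['d', 'c', 'a']
'a': index 2 in ['d', 'c', 'a'] -> ['a', 'd', 'c']
'a': index 0 in ['a', 'd', 'c'] -> ['a', 'd', 'c']
'c': index 2 in ['a', 'd', 'c'] -> ['c', 'a', 'd']
'c': index 0 in ['c', 'a', 'd'] -> ['c', 'a', 'd']
'a': index 1 in ['c', 'a', 'd'] -> ['a', 'c', 'd']
'd': index 2 in ['a', 'c', 'd'] -> ['d', 'a', 'c']


Output: [0, 1, 2, 2, 0, 2, 0, 1, 2]


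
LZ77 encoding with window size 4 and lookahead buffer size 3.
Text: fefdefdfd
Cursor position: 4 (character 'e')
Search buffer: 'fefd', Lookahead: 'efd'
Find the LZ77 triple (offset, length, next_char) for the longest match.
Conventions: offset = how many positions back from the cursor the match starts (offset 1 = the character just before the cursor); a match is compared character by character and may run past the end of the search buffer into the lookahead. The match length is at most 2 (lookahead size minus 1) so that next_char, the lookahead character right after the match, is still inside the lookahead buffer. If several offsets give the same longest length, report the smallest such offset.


Try each offset into the search buffer:
  offset=1 (pos 3, char 'd'): match length 0
  offset=2 (pos 2, char 'f'): match length 0
  offset=3 (pos 1, char 'e'): match length 2
  offset=4 (pos 0, char 'f'): match length 0
Longest match has length 2 at offset 3.
next_char = character at position 4 + 2 = 6 -> 'd'

Best match: offset=3, length=2 (matching 'ef' starting at position 1)
LZ77 triple: (3, 2, 'd')


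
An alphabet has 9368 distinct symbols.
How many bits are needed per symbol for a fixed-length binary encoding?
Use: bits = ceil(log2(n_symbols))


log2(9368) = 13.1935
Bracket: 2^13 = 8192 < 9368 <= 2^14 = 16384
So ceil(log2(9368)) = 14

bits = ceil(log2(9368)) = ceil(13.1935) = 14 bits


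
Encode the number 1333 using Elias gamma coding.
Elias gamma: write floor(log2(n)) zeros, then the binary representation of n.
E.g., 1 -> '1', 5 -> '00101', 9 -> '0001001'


num_bits = floor(log2(1333)) + 1 = 11
leading_zeros = num_bits - 1 = 10
binary(1333) = 10100110101

Elias gamma(1333) = '0000000000' + '10100110101' = 000000000010100110101 (21 bits)


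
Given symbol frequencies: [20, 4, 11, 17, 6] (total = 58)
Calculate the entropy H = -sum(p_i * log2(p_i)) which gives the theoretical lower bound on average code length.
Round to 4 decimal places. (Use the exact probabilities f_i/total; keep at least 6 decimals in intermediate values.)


Per-symbol terms -p_i * log2(p_i) with p_i = f_i/58:
  p = 20/58 = 0.344828: log2(p) = -1.536053, -p*log2(p) = 0.529673
  p = 4/58 = 0.068966: log2(p) = -3.857981, -p*log2(p) = 0.266068
  p = 11/58 = 0.189655: log2(p) = -2.398549, -p*log2(p) = 0.454897
  p = 17/58 = 0.293103: log2(p) = -1.770518, -p*log2(p) = 0.518945
  p = 6/58 = 0.103448: log2(p) = -3.273018, -p*log2(p) = 0.338588
H = 0.529673 + 0.266068 + 0.454897 + 0.518945 + 0.338588 = 2.108171

H = 2.1082 bits/symbol


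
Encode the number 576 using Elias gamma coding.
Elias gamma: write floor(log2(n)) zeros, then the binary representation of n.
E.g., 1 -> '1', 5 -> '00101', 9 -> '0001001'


num_bits = floor(log2(576)) + 1 = 10
leading_zeros = num_bits - 1 = 9
binary(576) = 1001000000

Elias gamma(576) = '000000000' + '1001000000' = 0000000001001000000 (19 bits)


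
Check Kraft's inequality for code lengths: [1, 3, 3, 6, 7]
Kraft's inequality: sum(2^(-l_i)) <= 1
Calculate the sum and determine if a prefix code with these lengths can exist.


Sum = 2^(-1) + 2^(-3) + 2^(-3) + 2^(-6) + 2^(-7)
    = 0.5 + 0.125 + 0.125 + 0.015625 + 0.0078125
    = 99/128 = 0.7734375
Since 0.7734375 <= 1, Kraft's inequality IS satisfied.
A prefix code with these lengths CAN exist.

Kraft sum = 0.7734375. Satisfied.


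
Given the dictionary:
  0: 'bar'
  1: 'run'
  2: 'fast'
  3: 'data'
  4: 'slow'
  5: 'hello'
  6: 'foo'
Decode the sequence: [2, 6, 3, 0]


Look up each index in the dictionary:
  2 -> 'fast'
  6 -> 'foo'
  3 -> 'data'
  0 -> 'bar'

Decoded: "fast foo data bar"


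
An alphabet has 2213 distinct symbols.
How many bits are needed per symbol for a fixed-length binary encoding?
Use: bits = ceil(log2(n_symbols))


log2(2213) = 11.1118
Bracket: 2^11 = 2048 < 2213 <= 2^12 = 4096
So ceil(log2(2213)) = 12

bits = ceil(log2(2213)) = ceil(11.1118) = 12 bits


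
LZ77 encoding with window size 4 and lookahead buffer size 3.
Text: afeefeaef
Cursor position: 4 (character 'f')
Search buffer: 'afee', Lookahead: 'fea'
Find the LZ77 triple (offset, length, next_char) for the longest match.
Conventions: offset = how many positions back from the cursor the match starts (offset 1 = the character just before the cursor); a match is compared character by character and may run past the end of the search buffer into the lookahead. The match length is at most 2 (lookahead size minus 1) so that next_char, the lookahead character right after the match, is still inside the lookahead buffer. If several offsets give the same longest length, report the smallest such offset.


Try each offset into the search buffer:
  offset=1 (pos 3, char 'e'): match length 0
  offset=2 (pos 2, char 'e'): match length 0
  offset=3 (pos 1, char 'f'): match length 2
  offset=4 (pos 0, char 'a'): match length 0
Longest match has length 2 at offset 3.
next_char = character at position 4 + 2 = 6 -> 'a'

Best match: offset=3, length=2 (matching 'fe' starting at position 1)
LZ77 triple: (3, 2, 'a')


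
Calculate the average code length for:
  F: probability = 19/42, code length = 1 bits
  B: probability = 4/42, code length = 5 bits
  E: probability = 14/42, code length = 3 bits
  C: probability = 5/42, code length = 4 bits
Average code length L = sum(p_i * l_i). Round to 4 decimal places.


Weighted contributions p_i * l_i:
  F: (19/42) * 1 = 19/42
  B: (4/42) * 5 = 20/42
  E: (14/42) * 3 = 42/42
  C: (5/42) * 4 = 20/42
Sum = (19 + 20 + 42 + 20)/42 = 101/42

L = 101/42 = 2.4048 bits/symbol


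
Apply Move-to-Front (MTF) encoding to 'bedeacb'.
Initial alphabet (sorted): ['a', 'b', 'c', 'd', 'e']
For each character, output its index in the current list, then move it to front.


MTF encoding:
'b': index 1 in ['a', 'b', 'c', 'd', 'e'] -> ['b', 'a', 'c', 'd', 'e']
'e': index 4 in ['b', 'a', 'c', 'd', 'e'] -> ['e', 'b', 'a', 'c', 'd']
'd': index 4 in ['e', 'b', 'a', 'c', 'd'] -> ['d', 'e', 'b', 'a', 'c']
'e': index 1 in ['d', 'e', 'b', 'a', 'c'] -> ['e', 'd', 'b', 'a', 'c']
'a': index 3 in ['e', 'd', 'b', 'a', 'c'] -> ['a', 'e', 'd', 'b', 'c']
'c': index 4 in ['a', 'e', 'd', 'b', 'c'] -> ['c', 'a', 'e', 'd', 'b']
'b': index 4 in ['c', 'a', 'e', 'd', 'b'] -> ['b', 'c', 'a', 'e', 'd']


Output: [1, 4, 4, 1, 3, 4, 4]


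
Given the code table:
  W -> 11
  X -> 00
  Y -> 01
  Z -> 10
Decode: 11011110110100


Decoding:
11 -> W
01 -> Y
11 -> W
10 -> Z
11 -> W
01 -> Y
00 -> X


Result: WYWZWYX


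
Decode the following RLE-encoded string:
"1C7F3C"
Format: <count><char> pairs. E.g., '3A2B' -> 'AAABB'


Expanding each <count><char> pair:
  1C -> 'C'
  7F -> 'FFFFFFF'
  3C -> 'CCC'

Decoded = CFFFFFFFCCC


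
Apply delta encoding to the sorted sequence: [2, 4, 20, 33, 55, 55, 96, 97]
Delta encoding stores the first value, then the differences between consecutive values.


First value: 2
Deltas:
  4 - 2 = 2
  20 - 4 = 16
  33 - 20 = 13
  55 - 33 = 22
  55 - 55 = 0
  96 - 55 = 41
  97 - 96 = 1


Delta encoded: [2, 2, 16, 13, 22, 0, 41, 1]


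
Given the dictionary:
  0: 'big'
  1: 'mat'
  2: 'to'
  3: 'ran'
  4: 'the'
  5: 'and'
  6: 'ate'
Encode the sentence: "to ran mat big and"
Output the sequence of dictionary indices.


Look up each word in the dictionary:
  'to' -> 2
  'ran' -> 3
  'mat' -> 1
  'big' -> 0
  'and' -> 5

Encoded: [2, 3, 1, 0, 5]


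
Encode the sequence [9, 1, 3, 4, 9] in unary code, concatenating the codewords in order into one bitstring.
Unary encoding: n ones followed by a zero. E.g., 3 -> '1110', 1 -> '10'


Encode each number as n ones followed by a terminating 0:
  9 -> 1111111110 (10 bits)
  1 -> 10 (2 bits)
  3 -> 1110 (4 bits)
  4 -> 11110 (5 bits)
  9 -> 1111111110 (10 bits)
Total length = 10 + 2 + 4 + 5 + 10 = 31 bits.

Unary([9, 1, 3, 4, 9]) = 1111111110101110111101111111110 (31 bits)


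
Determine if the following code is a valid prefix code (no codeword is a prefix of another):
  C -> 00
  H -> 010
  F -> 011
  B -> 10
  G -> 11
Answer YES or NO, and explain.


Checking each pair (does one codeword prefix another?):
  C='00' vs H='010': no prefix
  C='00' vs F='011': no prefix
  C='00' vs B='10': no prefix
  C='00' vs G='11': no prefix
  H='010' vs C='00': no prefix
  H='010' vs F='011': no prefix
  H='010' vs B='10': no prefix
  H='010' vs G='11': no prefix
  F='011' vs C='00': no prefix
  F='011' vs H='010': no prefix
  F='011' vs B='10': no prefix
  F='011' vs G='11': no prefix
  B='10' vs C='00': no prefix
  B='10' vs H='010': no prefix
  B='10' vs F='011': no prefix
  B='10' vs G='11': no prefix
  G='11' vs C='00': no prefix
  G='11' vs H='010': no prefix
  G='11' vs F='011': no prefix
  G='11' vs B='10': no prefix
No violation found over all pairs.

YES -- this is a valid prefix code. No codeword is a prefix of any other codeword.


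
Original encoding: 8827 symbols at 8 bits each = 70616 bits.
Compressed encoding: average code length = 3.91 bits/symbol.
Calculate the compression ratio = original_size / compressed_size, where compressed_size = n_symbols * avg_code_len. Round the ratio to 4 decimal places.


original_size = n_symbols * orig_bits = 8827 * 8 = 70616 bits
compressed_size = n_symbols * avg_code_len = 8827 * 3.91 = 34513.57 bits
ratio = original_size / compressed_size = 70616 / 34513.57 = 2.046

Compression ratio = 2.046


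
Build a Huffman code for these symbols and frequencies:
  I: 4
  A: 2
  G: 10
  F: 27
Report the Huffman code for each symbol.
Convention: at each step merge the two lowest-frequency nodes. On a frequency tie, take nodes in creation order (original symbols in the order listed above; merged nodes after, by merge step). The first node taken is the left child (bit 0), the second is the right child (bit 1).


Huffman tree construction:
Step 1: Merge A(2) + I(4) = 6
Step 2: Merge (A+I)(6) + G(10) = 16
Step 3: Merge ((A+I)+G)(16) + F(27) = 43
Read each symbol's code off the tree from the root (left child = 0, right child = 1).

Codes:
  I: 001 (length 3)
  A: 000 (length 3)
  G: 01 (length 2)
  F: 1 (length 1)
Average code length: 65/43 = 1.5116 bits/symbol


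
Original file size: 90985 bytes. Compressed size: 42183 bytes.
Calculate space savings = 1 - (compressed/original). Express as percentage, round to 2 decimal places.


ratio = compressed/original = 42183/90985 = 0.463626
savings = 1 - ratio = 1 - 0.463626 = 0.536374
as a percentage: 0.536374 * 100 = 53.64%

Space savings = 1 - 42183/90985 = 53.64%


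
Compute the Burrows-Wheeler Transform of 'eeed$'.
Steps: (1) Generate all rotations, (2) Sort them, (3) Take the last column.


Rotations (sorted):
  0: $eeed -> last char: d
  1: d$eee -> last char: e
  2: ed$ee -> last char: e
  3: eed$e -> last char: e
  4: eeed$ -> last char: $


BWT = deee$


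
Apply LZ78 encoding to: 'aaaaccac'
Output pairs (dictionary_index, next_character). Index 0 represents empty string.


LZ78 encoding steps:
Dictionary: {0: ''}
Step 1: w='' (idx 0), next='a' -> output (0, 'a'), add 'a' as idx 1
Step 2: w='a' (idx 1), next='a' -> output (1, 'a'), add 'aa' as idx 2
Step 3: w='a' (idx 1), next='c' -> output (1, 'c'), add 'ac' as idx 3
Step 4: w='' (idx 0), next='c' -> output (0, 'c'), add 'c' as idx 4
Step 5: w='ac' (idx 3), end of input -> output (3, '')


Encoded: [(0, 'a'), (1, 'a'), (1, 'c'), (0, 'c'), (3, '')]


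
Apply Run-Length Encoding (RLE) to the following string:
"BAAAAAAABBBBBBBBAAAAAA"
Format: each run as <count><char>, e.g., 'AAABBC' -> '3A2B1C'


Scanning runs left to right:
  i=0: run of 'B' x 1 -> '1B'
  i=1: run of 'A' x 7 -> '7A'
  i=8: run of 'B' x 8 -> '8B'
  i=16: run of 'A' x 6 -> '6A'

RLE = 1B7A8B6A


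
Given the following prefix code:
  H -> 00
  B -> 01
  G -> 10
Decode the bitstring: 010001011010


Decoding step by step:
Bits 01 -> B
Bits 00 -> H
Bits 01 -> B
Bits 01 -> B
Bits 10 -> G
Bits 10 -> G


Decoded message: BHBBGG


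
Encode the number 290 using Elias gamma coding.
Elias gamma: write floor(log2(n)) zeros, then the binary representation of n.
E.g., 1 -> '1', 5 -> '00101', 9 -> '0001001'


num_bits = floor(log2(290)) + 1 = 9
leading_zeros = num_bits - 1 = 8
binary(290) = 100100010

Elias gamma(290) = '00000000' + '100100010' = 00000000100100010 (17 bits)


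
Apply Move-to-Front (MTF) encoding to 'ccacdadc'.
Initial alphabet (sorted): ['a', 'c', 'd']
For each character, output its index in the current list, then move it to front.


MTF encoding:
'c': index 1 in ['a', 'c', 'd'] -> ['c', 'a', 'd']
'c': index 0 in ['c', 'a', 'd'] -> ['c', 'a', 'd']
'a': index 1 in ['c', 'a', 'd'] -> ['a', 'c', 'd']
'c': index 1 in ['a', 'c', 'd'] -> ['c', 'a', 'd']
'd': index 2 in ['c', 'a', 'd'] -> ['d', 'c', 'a']
'a': index 2 in ['d', 'c', 'a'] -> ['a', 'd', 'c']
'd': index 1 in ['a', 'd', 'c'] -> ['d', 'a', 'c']
'c': index 2 in ['d', 'a', 'c'] -> ['c', 'd', 'a']


Output: [1, 0, 1, 1, 2, 2, 1, 2]


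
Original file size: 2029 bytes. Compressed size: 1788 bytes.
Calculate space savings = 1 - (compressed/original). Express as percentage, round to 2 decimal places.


ratio = compressed/original = 1788/2029 = 0.881222
savings = 1 - ratio = 1 - 0.881222 = 0.118778
as a percentage: 0.118778 * 100 = 11.88%

Space savings = 1 - 1788/2029 = 11.88%


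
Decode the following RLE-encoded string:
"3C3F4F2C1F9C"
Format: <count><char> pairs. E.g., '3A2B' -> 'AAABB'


Expanding each <count><char> pair:
  3C -> 'CCC'
  3F -> 'FFF'
  4F -> 'FFFF'
  2C -> 'CC'
  1F -> 'F'
  9C -> 'CCCCCCCCC'

Decoded = CCCFFFFFFFCCFCCCCCCCCC


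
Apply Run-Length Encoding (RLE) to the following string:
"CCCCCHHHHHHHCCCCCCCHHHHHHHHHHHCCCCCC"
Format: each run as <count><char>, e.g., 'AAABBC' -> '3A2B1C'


Scanning runs left to right:
  i=0: run of 'C' x 5 -> '5C'
  i=5: run of 'H' x 7 -> '7H'
  i=12: run of 'C' x 7 -> '7C'
  i=19: run of 'H' x 11 -> '11H'
  i=30: run of 'C' x 6 -> '6C'

RLE = 5C7H7C11H6C


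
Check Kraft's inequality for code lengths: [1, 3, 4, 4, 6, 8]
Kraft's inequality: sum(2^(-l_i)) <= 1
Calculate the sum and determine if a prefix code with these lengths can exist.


Sum = 2^(-1) + 2^(-3) + 2^(-4) + 2^(-4) + 2^(-6) + 2^(-8)
    = 0.5 + 0.125 + 0.0625 + 0.0625 + 0.015625 + 0.00390625
    = 197/256 = 0.76953125
Since 0.76953125 <= 1, Kraft's inequality IS satisfied.
A prefix code with these lengths CAN exist.

Kraft sum = 0.76953125. Satisfied.


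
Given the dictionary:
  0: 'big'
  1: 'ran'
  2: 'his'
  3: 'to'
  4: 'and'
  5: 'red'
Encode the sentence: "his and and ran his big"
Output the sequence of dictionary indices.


Look up each word in the dictionary:
  'his' -> 2
  'and' -> 4
  'and' -> 4
  'ran' -> 1
  'his' -> 2
  'big' -> 0

Encoded: [2, 4, 4, 1, 2, 0]


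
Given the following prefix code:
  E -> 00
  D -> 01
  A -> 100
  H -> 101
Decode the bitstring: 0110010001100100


Decoding step by step:
Bits 01 -> D
Bits 100 -> A
Bits 100 -> A
Bits 01 -> D
Bits 100 -> A
Bits 100 -> A


Decoded message: DAADAA


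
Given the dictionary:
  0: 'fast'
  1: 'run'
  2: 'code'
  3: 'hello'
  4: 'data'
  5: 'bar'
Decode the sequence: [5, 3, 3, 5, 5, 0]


Look up each index in the dictionary:
  5 -> 'bar'
  3 -> 'hello'
  3 -> 'hello'
  5 -> 'bar'
  5 -> 'bar'
  0 -> 'fast'

Decoded: "bar hello hello bar bar fast"


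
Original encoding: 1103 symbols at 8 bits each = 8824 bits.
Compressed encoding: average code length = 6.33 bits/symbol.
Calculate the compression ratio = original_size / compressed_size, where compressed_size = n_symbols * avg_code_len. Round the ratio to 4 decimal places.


original_size = n_symbols * orig_bits = 1103 * 8 = 8824 bits
compressed_size = n_symbols * avg_code_len = 1103 * 6.33 = 6981.99 bits
ratio = original_size / compressed_size = 8824 / 6981.99 = 1.2638

Compression ratio = 1.2638


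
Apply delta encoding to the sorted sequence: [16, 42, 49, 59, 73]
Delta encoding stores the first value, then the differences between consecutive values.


First value: 16
Deltas:
  42 - 16 = 26
  49 - 42 = 7
  59 - 49 = 10
  73 - 59 = 14


Delta encoded: [16, 26, 7, 10, 14]


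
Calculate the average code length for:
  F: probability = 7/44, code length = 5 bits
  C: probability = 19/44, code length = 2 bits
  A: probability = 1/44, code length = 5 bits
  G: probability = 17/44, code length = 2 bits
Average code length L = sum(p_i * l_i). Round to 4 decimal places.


Weighted contributions p_i * l_i:
  F: (7/44) * 5 = 35/44
  C: (19/44) * 2 = 38/44
  A: (1/44) * 5 = 5/44
  G: (17/44) * 2 = 34/44
Sum = (35 + 38 + 5 + 34)/44 = 112/44

L = 112/44 = 2.5455 bits/symbol


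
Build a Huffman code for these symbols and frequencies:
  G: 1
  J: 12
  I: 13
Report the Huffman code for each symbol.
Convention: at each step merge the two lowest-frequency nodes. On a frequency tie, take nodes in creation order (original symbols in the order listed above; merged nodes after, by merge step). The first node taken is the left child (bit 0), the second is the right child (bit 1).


Huffman tree construction:
Step 1: Merge G(1) + J(12) = 13
Step 2: Merge I(13) + (G+J)(13) = 26
Read each symbol's code off the tree from the root (left child = 0, right child = 1).

Codes:
  G: 10 (length 2)
  J: 11 (length 2)
  I: 0 (length 1)
Average code length: 39/26 = 1.5000 bits/symbol


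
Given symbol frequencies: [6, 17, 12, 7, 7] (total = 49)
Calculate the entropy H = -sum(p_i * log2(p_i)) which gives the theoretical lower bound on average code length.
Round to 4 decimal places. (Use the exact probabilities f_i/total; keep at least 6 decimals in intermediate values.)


Per-symbol terms -p_i * log2(p_i) with p_i = f_i/49:
  p = 6/49 = 0.122449: log2(p) = -3.029747, -p*log2(p) = 0.370989
  p = 17/49 = 0.346939: log2(p) = -1.527247, -p*log2(p) = 0.529861
  p = 12/49 = 0.244898: log2(p) = -2.029747, -p*log2(p) = 0.497081
  p = 7/49 = 0.142857: log2(p) = -2.807355, -p*log2(p) = 0.401051
  p = 7/49 = 0.142857: log2(p) = -2.807355, -p*log2(p) = 0.401051
H = 0.370989 + 0.529861 + 0.497081 + 0.401051 + 0.401051 = 2.200033

H = 2.2 bits/symbol


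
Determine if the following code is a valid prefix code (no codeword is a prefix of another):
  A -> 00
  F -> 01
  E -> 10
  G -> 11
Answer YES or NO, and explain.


Checking each pair (does one codeword prefix another?):
  A='00' vs F='01': no prefix
  A='00' vs E='10': no prefix
  A='00' vs G='11': no prefix
  F='01' vs A='00': no prefix
  F='01' vs E='10': no prefix
  F='01' vs G='11': no prefix
  E='10' vs A='00': no prefix
  E='10' vs F='01': no prefix
  E='10' vs G='11': no prefix
  G='11' vs A='00': no prefix
  G='11' vs F='01': no prefix
  G='11' vs E='10': no prefix
No violation found over all pairs.

YES -- this is a valid prefix code. No codeword is a prefix of any other codeword.


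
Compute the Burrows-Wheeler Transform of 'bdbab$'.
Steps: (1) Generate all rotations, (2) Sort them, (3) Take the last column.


Rotations (sorted):
  0: $bdbab -> last char: b
  1: ab$bdb -> last char: b
  2: b$bdba -> last char: a
  3: bab$bd -> last char: d
  4: bdbab$ -> last char: $
  5: dbab$b -> last char: b


BWT = bbad$b


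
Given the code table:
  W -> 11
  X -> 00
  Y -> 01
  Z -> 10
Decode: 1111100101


Decoding:
11 -> W
11 -> W
10 -> Z
01 -> Y
01 -> Y


Result: WWZYY


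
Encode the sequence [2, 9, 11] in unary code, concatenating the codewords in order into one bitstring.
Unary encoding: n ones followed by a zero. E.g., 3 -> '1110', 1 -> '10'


Encode each number as n ones followed by a terminating 0:
  2 -> 110 (3 bits)
  9 -> 1111111110 (10 bits)
  11 -> 111111111110 (12 bits)
Total length = 3 + 10 + 12 = 25 bits.

Unary([2, 9, 11]) = 1101111111110111111111110 (25 bits)


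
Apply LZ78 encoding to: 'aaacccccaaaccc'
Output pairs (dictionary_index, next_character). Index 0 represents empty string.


LZ78 encoding steps:
Dictionary: {0: ''}
Step 1: w='' (idx 0), next='a' -> output (0, 'a'), add 'a' as idx 1
Step 2: w='a' (idx 1), next='a' -> output (1, 'a'), add 'aa' as idx 2
Step 3: w='' (idx 0), next='c' -> output (0, 'c'), add 'c' as idx 3
Step 4: w='c' (idx 3), next='c' -> output (3, 'c'), add 'cc' as idx 4
Step 5: w='cc' (idx 4), next='a' -> output (4, 'a'), add 'cca' as idx 5
Step 6: w='aa' (idx 2), next='c' -> output (2, 'c'), add 'aac' as idx 6
Step 7: w='cc' (idx 4), end of input -> output (4, '')


Encoded: [(0, 'a'), (1, 'a'), (0, 'c'), (3, 'c'), (4, 'a'), (2, 'c'), (4, '')]


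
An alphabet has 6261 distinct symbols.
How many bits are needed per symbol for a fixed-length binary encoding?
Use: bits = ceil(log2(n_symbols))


log2(6261) = 12.6122
Bracket: 2^12 = 4096 < 6261 <= 2^13 = 8192
So ceil(log2(6261)) = 13

bits = ceil(log2(6261)) = ceil(12.6122) = 13 bits


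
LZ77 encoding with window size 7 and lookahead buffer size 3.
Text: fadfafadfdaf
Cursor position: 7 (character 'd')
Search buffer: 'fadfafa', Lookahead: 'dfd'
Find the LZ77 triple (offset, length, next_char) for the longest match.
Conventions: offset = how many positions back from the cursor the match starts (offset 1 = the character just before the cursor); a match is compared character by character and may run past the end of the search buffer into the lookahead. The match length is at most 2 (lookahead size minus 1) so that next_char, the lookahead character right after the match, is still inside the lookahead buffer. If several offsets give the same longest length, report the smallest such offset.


Try each offset into the search buffer:
  offset=1 (pos 6, char 'a'): match length 0
  offset=2 (pos 5, char 'f'): match length 0
  offset=3 (pos 4, char 'a'): match length 0
  offset=4 (pos 3, char 'f'): match length 0
  offset=5 (pos 2, char 'd'): match length 2
  offset=6 (pos 1, char 'a'): match length 0
  offset=7 (pos 0, char 'f'): match length 0
Longest match has length 2 at offset 5.
next_char = character at position 7 + 2 = 9 -> 'd'

Best match: offset=5, length=2 (matching 'df' starting at position 2)
LZ77 triple: (5, 2, 'd')


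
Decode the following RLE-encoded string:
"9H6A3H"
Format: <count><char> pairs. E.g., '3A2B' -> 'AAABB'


Expanding each <count><char> pair:
  9H -> 'HHHHHHHHH'
  6A -> 'AAAAAA'
  3H -> 'HHH'

Decoded = HHHHHHHHHAAAAAAHHH


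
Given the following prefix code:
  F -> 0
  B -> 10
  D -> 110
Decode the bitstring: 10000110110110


Decoding step by step:
Bits 10 -> B
Bits 0 -> F
Bits 0 -> F
Bits 0 -> F
Bits 110 -> D
Bits 110 -> D
Bits 110 -> D


Decoded message: BFFFDDD


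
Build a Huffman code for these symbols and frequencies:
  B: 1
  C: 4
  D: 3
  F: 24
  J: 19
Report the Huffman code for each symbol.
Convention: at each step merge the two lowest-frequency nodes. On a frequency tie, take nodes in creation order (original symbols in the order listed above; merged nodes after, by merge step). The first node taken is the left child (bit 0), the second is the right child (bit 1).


Huffman tree construction:
Step 1: Merge B(1) + D(3) = 4
Step 2: Merge C(4) + (B+D)(4) = 8
Step 3: Merge (C+(B+D))(8) + J(19) = 27
Step 4: Merge F(24) + ((C+(B+D))+J)(27) = 51
Read each symbol's code off the tree from the root (left child = 0, right child = 1).

Codes:
  B: 1010 (length 4)
  C: 100 (length 3)
  D: 1011 (length 4)
  F: 0 (length 1)
  J: 11 (length 2)
Average code length: 90/51 = 1.7647 bits/symbol


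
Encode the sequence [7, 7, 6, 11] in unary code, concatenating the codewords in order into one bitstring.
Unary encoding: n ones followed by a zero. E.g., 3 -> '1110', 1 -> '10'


Encode each number as n ones followed by a terminating 0:
  7 -> 11111110 (8 bits)
  7 -> 11111110 (8 bits)
  6 -> 1111110 (7 bits)
  11 -> 111111111110 (12 bits)
Total length = 8 + 8 + 7 + 12 = 35 bits.

Unary([7, 7, 6, 11]) = 11111110111111101111110111111111110 (35 bits)


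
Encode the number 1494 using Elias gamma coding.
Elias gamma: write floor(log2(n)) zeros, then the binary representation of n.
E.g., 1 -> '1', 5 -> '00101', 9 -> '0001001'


num_bits = floor(log2(1494)) + 1 = 11
leading_zeros = num_bits - 1 = 10
binary(1494) = 10111010110

Elias gamma(1494) = '0000000000' + '10111010110' = 000000000010111010110 (21 bits)


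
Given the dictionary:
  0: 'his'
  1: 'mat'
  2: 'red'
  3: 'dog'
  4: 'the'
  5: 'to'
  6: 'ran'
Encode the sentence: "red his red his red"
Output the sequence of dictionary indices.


Look up each word in the dictionary:
  'red' -> 2
  'his' -> 0
  'red' -> 2
  'his' -> 0
  'red' -> 2

Encoded: [2, 0, 2, 0, 2]


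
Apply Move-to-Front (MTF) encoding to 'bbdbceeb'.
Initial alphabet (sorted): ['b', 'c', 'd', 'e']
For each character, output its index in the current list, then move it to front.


MTF encoding:
'b': index 0 in ['b', 'c', 'd', 'e'] -> ['b', 'c', 'd', 'e']
'b': index 0 in ['b', 'c', 'd', 'e'] -> ['b', 'c', 'd', 'e']
'd': index 2 in ['b', 'c', 'd', 'e'] -> ['d', 'b', 'c', 'e']
'b': index 1 in ['d', 'b', 'c', 'e'] -> ['b', 'd', 'c', 'e']
'c': index 2 in ['b', 'd', 'c', 'e'] -> ['c', 'b', 'd', 'e']
'e': index 3 in ['c', 'b', 'd', 'e'] -> ['e', 'c', 'b', 'd']
'e': index 0 in ['e', 'c', 'b', 'd'] -> ['e', 'c', 'b', 'd']
'b': index 2 in ['e', 'c', 'b', 'd'] -> ['b', 'e', 'c', 'd']


Output: [0, 0, 2, 1, 2, 3, 0, 2]


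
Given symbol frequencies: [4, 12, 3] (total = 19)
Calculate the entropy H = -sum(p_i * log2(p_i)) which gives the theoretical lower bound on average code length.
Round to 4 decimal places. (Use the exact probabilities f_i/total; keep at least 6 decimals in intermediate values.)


Per-symbol terms -p_i * log2(p_i) with p_i = f_i/19:
  p = 4/19 = 0.210526: log2(p) = -2.247928, -p*log2(p) = 0.473248
  p = 12/19 = 0.631579: log2(p) = -0.662965, -p*log2(p) = 0.418715
  p = 3/19 = 0.157895: log2(p) = -2.662965, -p*log2(p) = 0.420468
H = 0.473248 + 0.418715 + 0.420468 = 1.312431

H = 1.3124 bits/symbol


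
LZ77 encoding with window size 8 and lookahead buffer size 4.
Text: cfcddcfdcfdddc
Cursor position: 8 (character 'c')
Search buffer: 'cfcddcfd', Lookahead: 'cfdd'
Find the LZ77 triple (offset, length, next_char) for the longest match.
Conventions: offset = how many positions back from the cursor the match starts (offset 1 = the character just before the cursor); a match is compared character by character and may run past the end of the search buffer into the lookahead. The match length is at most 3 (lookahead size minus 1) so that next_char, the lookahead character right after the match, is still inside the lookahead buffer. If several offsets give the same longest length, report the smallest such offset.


Try each offset into the search buffer:
  offset=1 (pos 7, char 'd'): match length 0
  offset=2 (pos 6, char 'f'): match length 0
  offset=3 (pos 5, char 'c'): match length 3
  offset=4 (pos 4, char 'd'): match length 0
  offset=5 (pos 3, char 'd'): match length 0
  offset=6 (pos 2, char 'c'): match length 1
  offset=7 (pos 1, char 'f'): match length 0
  offset=8 (pos 0, char 'c'): match length 2
Longest match has length 3 at offset 3.
next_char = character at position 8 + 3 = 11 -> 'd'

Best match: offset=3, length=3 (matching 'cfd' starting at position 5)
LZ77 triple: (3, 3, 'd')


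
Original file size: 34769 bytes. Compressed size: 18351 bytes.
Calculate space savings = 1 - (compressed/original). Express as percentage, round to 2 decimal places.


ratio = compressed/original = 18351/34769 = 0.527798
savings = 1 - ratio = 1 - 0.527798 = 0.472202
as a percentage: 0.472202 * 100 = 47.22%

Space savings = 1 - 18351/34769 = 47.22%


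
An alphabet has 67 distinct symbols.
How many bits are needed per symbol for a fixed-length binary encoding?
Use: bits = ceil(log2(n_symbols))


log2(67) = 6.0661
Bracket: 2^6 = 64 < 67 <= 2^7 = 128
So ceil(log2(67)) = 7

bits = ceil(log2(67)) = ceil(6.0661) = 7 bits


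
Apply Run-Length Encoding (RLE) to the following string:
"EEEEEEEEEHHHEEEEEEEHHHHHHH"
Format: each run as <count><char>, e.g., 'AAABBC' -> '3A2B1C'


Scanning runs left to right:
  i=0: run of 'E' x 9 -> '9E'
  i=9: run of 'H' x 3 -> '3H'
  i=12: run of 'E' x 7 -> '7E'
  i=19: run of 'H' x 7 -> '7H'

RLE = 9E3H7E7H


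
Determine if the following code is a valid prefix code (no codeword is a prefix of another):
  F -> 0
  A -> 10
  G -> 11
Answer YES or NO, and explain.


Checking each pair (does one codeword prefix another?):
  F='0' vs A='10': no prefix
  F='0' vs G='11': no prefix
  A='10' vs F='0': no prefix
  A='10' vs G='11': no prefix
  G='11' vs F='0': no prefix
  G='11' vs A='10': no prefix
No violation found over all pairs.

YES -- this is a valid prefix code. No codeword is a prefix of any other codeword.


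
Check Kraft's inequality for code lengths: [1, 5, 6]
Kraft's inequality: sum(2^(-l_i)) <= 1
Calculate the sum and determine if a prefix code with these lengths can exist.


Sum = 2^(-1) + 2^(-5) + 2^(-6)
    = 0.5 + 0.03125 + 0.015625
    = 35/64 = 0.546875
Since 0.546875 <= 1, Kraft's inequality IS satisfied.
A prefix code with these lengths CAN exist.

Kraft sum = 0.546875. Satisfied.


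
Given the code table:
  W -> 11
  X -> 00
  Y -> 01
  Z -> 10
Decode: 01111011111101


Decoding:
01 -> Y
11 -> W
10 -> Z
11 -> W
11 -> W
11 -> W
01 -> Y


Result: YWZWWWY


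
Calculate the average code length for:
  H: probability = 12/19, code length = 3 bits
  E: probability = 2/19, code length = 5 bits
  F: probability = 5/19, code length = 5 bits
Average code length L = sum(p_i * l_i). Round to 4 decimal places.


Weighted contributions p_i * l_i:
  H: (12/19) * 3 = 36/19
  E: (2/19) * 5 = 10/19
  F: (5/19) * 5 = 25/19
Sum = (36 + 10 + 25)/19 = 71/19

L = 71/19 = 3.7368 bits/symbol


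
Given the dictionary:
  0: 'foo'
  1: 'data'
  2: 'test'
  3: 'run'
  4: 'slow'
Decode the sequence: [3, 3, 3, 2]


Look up each index in the dictionary:
  3 -> 'run'
  3 -> 'run'
  3 -> 'run'
  2 -> 'test'

Decoded: "run run run test"


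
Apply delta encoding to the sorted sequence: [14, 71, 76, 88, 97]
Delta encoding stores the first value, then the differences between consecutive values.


First value: 14
Deltas:
  71 - 14 = 57
  76 - 71 = 5
  88 - 76 = 12
  97 - 88 = 9


Delta encoded: [14, 57, 5, 12, 9]


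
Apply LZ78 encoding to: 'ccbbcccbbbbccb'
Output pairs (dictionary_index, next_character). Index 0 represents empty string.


LZ78 encoding steps:
Dictionary: {0: ''}
Step 1: w='' (idx 0), next='c' -> output (0, 'c'), add 'c' as idx 1
Step 2: w='c' (idx 1), next='b' -> output (1, 'b'), add 'cb' as idx 2
Step 3: w='' (idx 0), next='b' -> output (0, 'b'), add 'b' as idx 3
Step 4: w='c' (idx 1), next='c' -> output (1, 'c'), add 'cc' as idx 4
Step 5: w='cb' (idx 2), next='b' -> output (2, 'b'), add 'cbb' as idx 5
Step 6: w='b' (idx 3), next='b' -> output (3, 'b'), add 'bb' as idx 6
Step 7: w='cc' (idx 4), next='b' -> output (4, 'b'), add 'ccb' as idx 7


Encoded: [(0, 'c'), (1, 'b'), (0, 'b'), (1, 'c'), (2, 'b'), (3, 'b'), (4, 'b')]


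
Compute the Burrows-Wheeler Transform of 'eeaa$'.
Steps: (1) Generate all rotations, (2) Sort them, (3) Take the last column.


Rotations (sorted):
  0: $eeaa -> last char: a
  1: a$eea -> last char: a
  2: aa$ee -> last char: e
  3: eaa$e -> last char: e
  4: eeaa$ -> last char: $


BWT = aaee$


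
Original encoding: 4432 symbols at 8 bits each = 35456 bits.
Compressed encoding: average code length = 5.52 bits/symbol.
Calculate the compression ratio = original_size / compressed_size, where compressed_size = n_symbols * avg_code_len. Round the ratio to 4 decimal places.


original_size = n_symbols * orig_bits = 4432 * 8 = 35456 bits
compressed_size = n_symbols * avg_code_len = 4432 * 5.52 = 24464.64 bits
ratio = original_size / compressed_size = 35456 / 24464.64 = 1.4493

Compression ratio = 1.4493
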